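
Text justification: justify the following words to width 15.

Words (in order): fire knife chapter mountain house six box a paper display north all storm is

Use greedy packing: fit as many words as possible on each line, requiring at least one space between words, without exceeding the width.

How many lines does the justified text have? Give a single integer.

Answer: 6

Derivation:
Line 1: ['fire', 'knife'] (min_width=10, slack=5)
Line 2: ['chapter'] (min_width=7, slack=8)
Line 3: ['mountain', 'house'] (min_width=14, slack=1)
Line 4: ['six', 'box', 'a', 'paper'] (min_width=15, slack=0)
Line 5: ['display', 'north'] (min_width=13, slack=2)
Line 6: ['all', 'storm', 'is'] (min_width=12, slack=3)
Total lines: 6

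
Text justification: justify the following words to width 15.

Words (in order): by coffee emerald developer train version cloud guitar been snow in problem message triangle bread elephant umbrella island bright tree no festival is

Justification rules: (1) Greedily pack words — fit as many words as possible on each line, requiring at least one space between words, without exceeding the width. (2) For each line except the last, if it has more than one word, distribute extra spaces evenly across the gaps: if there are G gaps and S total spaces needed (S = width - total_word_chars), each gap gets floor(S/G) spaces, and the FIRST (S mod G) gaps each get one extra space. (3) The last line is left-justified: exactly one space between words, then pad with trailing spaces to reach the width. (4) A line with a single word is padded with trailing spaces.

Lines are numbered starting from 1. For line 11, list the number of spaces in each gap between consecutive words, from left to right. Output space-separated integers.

Line 1: ['by', 'coffee'] (min_width=9, slack=6)
Line 2: ['emerald'] (min_width=7, slack=8)
Line 3: ['developer', 'train'] (min_width=15, slack=0)
Line 4: ['version', 'cloud'] (min_width=13, slack=2)
Line 5: ['guitar', 'been'] (min_width=11, slack=4)
Line 6: ['snow', 'in', 'problem'] (min_width=15, slack=0)
Line 7: ['message'] (min_width=7, slack=8)
Line 8: ['triangle', 'bread'] (min_width=14, slack=1)
Line 9: ['elephant'] (min_width=8, slack=7)
Line 10: ['umbrella', 'island'] (min_width=15, slack=0)
Line 11: ['bright', 'tree', 'no'] (min_width=14, slack=1)
Line 12: ['festival', 'is'] (min_width=11, slack=4)

Answer: 2 1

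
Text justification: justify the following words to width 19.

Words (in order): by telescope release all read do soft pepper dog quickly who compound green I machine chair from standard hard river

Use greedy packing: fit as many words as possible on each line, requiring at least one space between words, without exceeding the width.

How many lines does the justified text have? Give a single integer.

Answer: 7

Derivation:
Line 1: ['by', 'telescope'] (min_width=12, slack=7)
Line 2: ['release', 'all', 'read', 'do'] (min_width=19, slack=0)
Line 3: ['soft', 'pepper', 'dog'] (min_width=15, slack=4)
Line 4: ['quickly', 'who'] (min_width=11, slack=8)
Line 5: ['compound', 'green', 'I'] (min_width=16, slack=3)
Line 6: ['machine', 'chair', 'from'] (min_width=18, slack=1)
Line 7: ['standard', 'hard', 'river'] (min_width=19, slack=0)
Total lines: 7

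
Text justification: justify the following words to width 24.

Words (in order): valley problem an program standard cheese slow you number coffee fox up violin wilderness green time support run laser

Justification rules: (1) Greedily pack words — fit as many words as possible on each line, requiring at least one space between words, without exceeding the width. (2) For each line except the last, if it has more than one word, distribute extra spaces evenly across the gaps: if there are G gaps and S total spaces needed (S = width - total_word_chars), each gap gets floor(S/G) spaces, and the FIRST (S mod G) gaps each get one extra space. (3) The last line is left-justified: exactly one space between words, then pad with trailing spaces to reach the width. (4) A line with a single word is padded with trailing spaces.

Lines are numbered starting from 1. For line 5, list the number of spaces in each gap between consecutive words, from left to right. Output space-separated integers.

Answer: 2 2 1

Derivation:
Line 1: ['valley', 'problem', 'an'] (min_width=17, slack=7)
Line 2: ['program', 'standard', 'cheese'] (min_width=23, slack=1)
Line 3: ['slow', 'you', 'number', 'coffee'] (min_width=22, slack=2)
Line 4: ['fox', 'up', 'violin', 'wilderness'] (min_width=24, slack=0)
Line 5: ['green', 'time', 'support', 'run'] (min_width=22, slack=2)
Line 6: ['laser'] (min_width=5, slack=19)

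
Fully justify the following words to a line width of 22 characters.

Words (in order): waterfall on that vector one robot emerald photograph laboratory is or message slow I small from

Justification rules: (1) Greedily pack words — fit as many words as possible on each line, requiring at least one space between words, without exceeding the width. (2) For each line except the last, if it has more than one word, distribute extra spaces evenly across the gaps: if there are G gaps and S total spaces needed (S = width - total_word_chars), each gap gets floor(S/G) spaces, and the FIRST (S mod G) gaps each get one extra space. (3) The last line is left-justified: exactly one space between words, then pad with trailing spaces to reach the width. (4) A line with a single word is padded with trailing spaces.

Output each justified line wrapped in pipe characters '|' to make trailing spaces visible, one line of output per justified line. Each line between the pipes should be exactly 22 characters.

Line 1: ['waterfall', 'on', 'that'] (min_width=17, slack=5)
Line 2: ['vector', 'one', 'robot'] (min_width=16, slack=6)
Line 3: ['emerald', 'photograph'] (min_width=18, slack=4)
Line 4: ['laboratory', 'is', 'or'] (min_width=16, slack=6)
Line 5: ['message', 'slow', 'I', 'small'] (min_width=20, slack=2)
Line 6: ['from'] (min_width=4, slack=18)

Answer: |waterfall    on   that|
|vector    one    robot|
|emerald     photograph|
|laboratory    is    or|
|message  slow  I small|
|from                  |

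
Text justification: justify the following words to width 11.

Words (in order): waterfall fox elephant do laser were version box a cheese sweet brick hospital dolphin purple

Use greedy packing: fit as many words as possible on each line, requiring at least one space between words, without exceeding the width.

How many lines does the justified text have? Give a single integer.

Answer: 10

Derivation:
Line 1: ['waterfall'] (min_width=9, slack=2)
Line 2: ['fox'] (min_width=3, slack=8)
Line 3: ['elephant', 'do'] (min_width=11, slack=0)
Line 4: ['laser', 'were'] (min_width=10, slack=1)
Line 5: ['version', 'box'] (min_width=11, slack=0)
Line 6: ['a', 'cheese'] (min_width=8, slack=3)
Line 7: ['sweet', 'brick'] (min_width=11, slack=0)
Line 8: ['hospital'] (min_width=8, slack=3)
Line 9: ['dolphin'] (min_width=7, slack=4)
Line 10: ['purple'] (min_width=6, slack=5)
Total lines: 10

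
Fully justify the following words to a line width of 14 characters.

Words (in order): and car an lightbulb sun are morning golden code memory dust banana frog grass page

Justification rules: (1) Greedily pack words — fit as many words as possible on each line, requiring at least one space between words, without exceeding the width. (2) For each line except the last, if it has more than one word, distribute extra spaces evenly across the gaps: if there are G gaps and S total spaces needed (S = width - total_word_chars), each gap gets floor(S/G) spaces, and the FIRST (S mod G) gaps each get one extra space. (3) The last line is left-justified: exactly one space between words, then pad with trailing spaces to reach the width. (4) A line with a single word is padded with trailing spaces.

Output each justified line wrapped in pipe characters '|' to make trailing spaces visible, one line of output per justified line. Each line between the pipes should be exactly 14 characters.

Answer: |and   car   an|
|lightbulb  sun|
|are    morning|
|golden    code|
|memory    dust|
|banana    frog|
|grass page    |

Derivation:
Line 1: ['and', 'car', 'an'] (min_width=10, slack=4)
Line 2: ['lightbulb', 'sun'] (min_width=13, slack=1)
Line 3: ['are', 'morning'] (min_width=11, slack=3)
Line 4: ['golden', 'code'] (min_width=11, slack=3)
Line 5: ['memory', 'dust'] (min_width=11, slack=3)
Line 6: ['banana', 'frog'] (min_width=11, slack=3)
Line 7: ['grass', 'page'] (min_width=10, slack=4)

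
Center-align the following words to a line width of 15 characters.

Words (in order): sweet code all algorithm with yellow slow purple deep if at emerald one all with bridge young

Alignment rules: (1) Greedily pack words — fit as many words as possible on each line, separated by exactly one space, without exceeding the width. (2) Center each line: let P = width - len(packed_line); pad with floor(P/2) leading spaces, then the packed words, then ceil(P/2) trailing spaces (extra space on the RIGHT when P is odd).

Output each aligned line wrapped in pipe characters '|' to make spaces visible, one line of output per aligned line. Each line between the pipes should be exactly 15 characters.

Line 1: ['sweet', 'code', 'all'] (min_width=14, slack=1)
Line 2: ['algorithm', 'with'] (min_width=14, slack=1)
Line 3: ['yellow', 'slow'] (min_width=11, slack=4)
Line 4: ['purple', 'deep', 'if'] (min_width=14, slack=1)
Line 5: ['at', 'emerald', 'one'] (min_width=14, slack=1)
Line 6: ['all', 'with', 'bridge'] (min_width=15, slack=0)
Line 7: ['young'] (min_width=5, slack=10)

Answer: |sweet code all |
|algorithm with |
|  yellow slow  |
|purple deep if |
|at emerald one |
|all with bridge|
|     young     |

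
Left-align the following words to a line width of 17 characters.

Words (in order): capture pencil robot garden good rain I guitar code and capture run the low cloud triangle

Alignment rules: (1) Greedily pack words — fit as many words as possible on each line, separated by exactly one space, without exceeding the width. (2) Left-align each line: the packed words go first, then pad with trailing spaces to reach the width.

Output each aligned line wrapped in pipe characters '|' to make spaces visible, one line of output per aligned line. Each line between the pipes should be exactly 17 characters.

Answer: |capture pencil   |
|robot garden good|
|rain I guitar    |
|code and capture |
|run the low cloud|
|triangle         |

Derivation:
Line 1: ['capture', 'pencil'] (min_width=14, slack=3)
Line 2: ['robot', 'garden', 'good'] (min_width=17, slack=0)
Line 3: ['rain', 'I', 'guitar'] (min_width=13, slack=4)
Line 4: ['code', 'and', 'capture'] (min_width=16, slack=1)
Line 5: ['run', 'the', 'low', 'cloud'] (min_width=17, slack=0)
Line 6: ['triangle'] (min_width=8, slack=9)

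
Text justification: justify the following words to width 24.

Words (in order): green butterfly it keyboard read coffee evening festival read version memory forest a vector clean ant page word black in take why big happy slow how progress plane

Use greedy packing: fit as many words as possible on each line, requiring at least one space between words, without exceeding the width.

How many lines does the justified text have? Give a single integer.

Answer: 8

Derivation:
Line 1: ['green', 'butterfly', 'it'] (min_width=18, slack=6)
Line 2: ['keyboard', 'read', 'coffee'] (min_width=20, slack=4)
Line 3: ['evening', 'festival', 'read'] (min_width=21, slack=3)
Line 4: ['version', 'memory', 'forest', 'a'] (min_width=23, slack=1)
Line 5: ['vector', 'clean', 'ant', 'page'] (min_width=21, slack=3)
Line 6: ['word', 'black', 'in', 'take', 'why'] (min_width=22, slack=2)
Line 7: ['big', 'happy', 'slow', 'how'] (min_width=18, slack=6)
Line 8: ['progress', 'plane'] (min_width=14, slack=10)
Total lines: 8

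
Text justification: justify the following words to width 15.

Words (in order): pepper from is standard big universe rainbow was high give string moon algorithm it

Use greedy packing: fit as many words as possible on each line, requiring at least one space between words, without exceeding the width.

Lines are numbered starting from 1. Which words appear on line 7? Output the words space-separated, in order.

Line 1: ['pepper', 'from', 'is'] (min_width=14, slack=1)
Line 2: ['standard', 'big'] (min_width=12, slack=3)
Line 3: ['universe'] (min_width=8, slack=7)
Line 4: ['rainbow', 'was'] (min_width=11, slack=4)
Line 5: ['high', 'give'] (min_width=9, slack=6)
Line 6: ['string', 'moon'] (min_width=11, slack=4)
Line 7: ['algorithm', 'it'] (min_width=12, slack=3)

Answer: algorithm it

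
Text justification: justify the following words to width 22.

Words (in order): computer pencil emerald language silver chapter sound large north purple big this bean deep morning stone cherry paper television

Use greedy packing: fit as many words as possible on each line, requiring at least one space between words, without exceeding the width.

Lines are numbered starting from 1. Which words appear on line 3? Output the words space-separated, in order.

Answer: silver chapter sound

Derivation:
Line 1: ['computer', 'pencil'] (min_width=15, slack=7)
Line 2: ['emerald', 'language'] (min_width=16, slack=6)
Line 3: ['silver', 'chapter', 'sound'] (min_width=20, slack=2)
Line 4: ['large', 'north', 'purple', 'big'] (min_width=22, slack=0)
Line 5: ['this', 'bean', 'deep', 'morning'] (min_width=22, slack=0)
Line 6: ['stone', 'cherry', 'paper'] (min_width=18, slack=4)
Line 7: ['television'] (min_width=10, slack=12)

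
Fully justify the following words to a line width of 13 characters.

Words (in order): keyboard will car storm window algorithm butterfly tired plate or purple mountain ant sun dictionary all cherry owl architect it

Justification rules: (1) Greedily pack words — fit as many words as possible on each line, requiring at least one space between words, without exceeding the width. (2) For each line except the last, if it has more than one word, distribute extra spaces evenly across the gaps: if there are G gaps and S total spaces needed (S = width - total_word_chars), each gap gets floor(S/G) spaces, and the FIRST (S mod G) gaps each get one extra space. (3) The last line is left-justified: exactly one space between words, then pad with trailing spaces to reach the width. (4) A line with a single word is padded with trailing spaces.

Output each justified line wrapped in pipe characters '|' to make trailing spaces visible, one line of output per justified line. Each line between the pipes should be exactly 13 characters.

Answer: |keyboard will|
|car     storm|
|window       |
|algorithm    |
|butterfly    |
|tired   plate|
|or     purple|
|mountain  ant|
|sun          |
|dictionary   |
|all    cherry|
|owl architect|
|it           |

Derivation:
Line 1: ['keyboard', 'will'] (min_width=13, slack=0)
Line 2: ['car', 'storm'] (min_width=9, slack=4)
Line 3: ['window'] (min_width=6, slack=7)
Line 4: ['algorithm'] (min_width=9, slack=4)
Line 5: ['butterfly'] (min_width=9, slack=4)
Line 6: ['tired', 'plate'] (min_width=11, slack=2)
Line 7: ['or', 'purple'] (min_width=9, slack=4)
Line 8: ['mountain', 'ant'] (min_width=12, slack=1)
Line 9: ['sun'] (min_width=3, slack=10)
Line 10: ['dictionary'] (min_width=10, slack=3)
Line 11: ['all', 'cherry'] (min_width=10, slack=3)
Line 12: ['owl', 'architect'] (min_width=13, slack=0)
Line 13: ['it'] (min_width=2, slack=11)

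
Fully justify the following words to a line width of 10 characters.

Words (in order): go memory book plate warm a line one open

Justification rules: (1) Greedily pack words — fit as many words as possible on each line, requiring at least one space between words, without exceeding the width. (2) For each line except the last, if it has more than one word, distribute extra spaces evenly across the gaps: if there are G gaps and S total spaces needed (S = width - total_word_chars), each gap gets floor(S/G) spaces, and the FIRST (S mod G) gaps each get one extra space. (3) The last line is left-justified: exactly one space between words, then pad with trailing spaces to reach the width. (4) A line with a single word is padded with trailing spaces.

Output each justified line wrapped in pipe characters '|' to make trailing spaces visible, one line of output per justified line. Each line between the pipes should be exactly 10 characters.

Answer: |go  memory|
|book plate|
|warm     a|
|line   one|
|open      |

Derivation:
Line 1: ['go', 'memory'] (min_width=9, slack=1)
Line 2: ['book', 'plate'] (min_width=10, slack=0)
Line 3: ['warm', 'a'] (min_width=6, slack=4)
Line 4: ['line', 'one'] (min_width=8, slack=2)
Line 5: ['open'] (min_width=4, slack=6)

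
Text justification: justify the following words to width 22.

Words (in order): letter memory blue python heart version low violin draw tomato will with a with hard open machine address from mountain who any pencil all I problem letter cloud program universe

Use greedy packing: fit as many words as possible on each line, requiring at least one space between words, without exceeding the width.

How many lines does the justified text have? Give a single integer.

Answer: 9

Derivation:
Line 1: ['letter', 'memory', 'blue'] (min_width=18, slack=4)
Line 2: ['python', 'heart', 'version'] (min_width=20, slack=2)
Line 3: ['low', 'violin', 'draw', 'tomato'] (min_width=22, slack=0)
Line 4: ['will', 'with', 'a', 'with', 'hard'] (min_width=21, slack=1)
Line 5: ['open', 'machine', 'address'] (min_width=20, slack=2)
Line 6: ['from', 'mountain', 'who', 'any'] (min_width=21, slack=1)
Line 7: ['pencil', 'all', 'I', 'problem'] (min_width=20, slack=2)
Line 8: ['letter', 'cloud', 'program'] (min_width=20, slack=2)
Line 9: ['universe'] (min_width=8, slack=14)
Total lines: 9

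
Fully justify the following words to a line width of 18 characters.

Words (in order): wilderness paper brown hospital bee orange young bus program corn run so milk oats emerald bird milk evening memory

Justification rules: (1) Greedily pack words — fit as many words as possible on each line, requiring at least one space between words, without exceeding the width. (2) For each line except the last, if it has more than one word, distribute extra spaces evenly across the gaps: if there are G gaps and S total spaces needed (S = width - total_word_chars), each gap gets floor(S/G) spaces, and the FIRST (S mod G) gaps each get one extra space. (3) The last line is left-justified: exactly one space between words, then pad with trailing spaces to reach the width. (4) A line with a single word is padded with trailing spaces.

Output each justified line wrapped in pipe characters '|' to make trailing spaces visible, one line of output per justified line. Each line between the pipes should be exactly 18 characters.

Answer: |wilderness   paper|
|brown hospital bee|
|orange  young  bus|
|program  corn  run|
|so    milk    oats|
|emerald  bird milk|
|evening memory    |

Derivation:
Line 1: ['wilderness', 'paper'] (min_width=16, slack=2)
Line 2: ['brown', 'hospital', 'bee'] (min_width=18, slack=0)
Line 3: ['orange', 'young', 'bus'] (min_width=16, slack=2)
Line 4: ['program', 'corn', 'run'] (min_width=16, slack=2)
Line 5: ['so', 'milk', 'oats'] (min_width=12, slack=6)
Line 6: ['emerald', 'bird', 'milk'] (min_width=17, slack=1)
Line 7: ['evening', 'memory'] (min_width=14, slack=4)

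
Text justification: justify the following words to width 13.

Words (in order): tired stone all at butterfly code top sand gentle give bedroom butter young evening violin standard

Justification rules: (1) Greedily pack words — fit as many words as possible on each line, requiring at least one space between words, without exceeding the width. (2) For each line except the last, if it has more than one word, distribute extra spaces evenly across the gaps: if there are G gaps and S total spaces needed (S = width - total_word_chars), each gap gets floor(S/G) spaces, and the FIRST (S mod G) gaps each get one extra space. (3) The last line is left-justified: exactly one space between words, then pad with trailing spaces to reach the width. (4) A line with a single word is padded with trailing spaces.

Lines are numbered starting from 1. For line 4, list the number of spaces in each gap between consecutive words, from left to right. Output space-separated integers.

Line 1: ['tired', 'stone'] (min_width=11, slack=2)
Line 2: ['all', 'at'] (min_width=6, slack=7)
Line 3: ['butterfly'] (min_width=9, slack=4)
Line 4: ['code', 'top', 'sand'] (min_width=13, slack=0)
Line 5: ['gentle', 'give'] (min_width=11, slack=2)
Line 6: ['bedroom'] (min_width=7, slack=6)
Line 7: ['butter', 'young'] (min_width=12, slack=1)
Line 8: ['evening'] (min_width=7, slack=6)
Line 9: ['violin'] (min_width=6, slack=7)
Line 10: ['standard'] (min_width=8, slack=5)

Answer: 1 1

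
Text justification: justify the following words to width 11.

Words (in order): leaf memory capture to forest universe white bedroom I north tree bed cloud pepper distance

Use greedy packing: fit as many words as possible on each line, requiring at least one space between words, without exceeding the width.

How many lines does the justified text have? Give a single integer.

Line 1: ['leaf', 'memory'] (min_width=11, slack=0)
Line 2: ['capture', 'to'] (min_width=10, slack=1)
Line 3: ['forest'] (min_width=6, slack=5)
Line 4: ['universe'] (min_width=8, slack=3)
Line 5: ['white'] (min_width=5, slack=6)
Line 6: ['bedroom', 'I'] (min_width=9, slack=2)
Line 7: ['north', 'tree'] (min_width=10, slack=1)
Line 8: ['bed', 'cloud'] (min_width=9, slack=2)
Line 9: ['pepper'] (min_width=6, slack=5)
Line 10: ['distance'] (min_width=8, slack=3)
Total lines: 10

Answer: 10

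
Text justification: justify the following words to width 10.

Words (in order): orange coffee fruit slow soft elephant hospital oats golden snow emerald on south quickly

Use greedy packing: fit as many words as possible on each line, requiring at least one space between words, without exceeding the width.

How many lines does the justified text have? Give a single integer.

Line 1: ['orange'] (min_width=6, slack=4)
Line 2: ['coffee'] (min_width=6, slack=4)
Line 3: ['fruit', 'slow'] (min_width=10, slack=0)
Line 4: ['soft'] (min_width=4, slack=6)
Line 5: ['elephant'] (min_width=8, slack=2)
Line 6: ['hospital'] (min_width=8, slack=2)
Line 7: ['oats'] (min_width=4, slack=6)
Line 8: ['golden'] (min_width=6, slack=4)
Line 9: ['snow'] (min_width=4, slack=6)
Line 10: ['emerald', 'on'] (min_width=10, slack=0)
Line 11: ['south'] (min_width=5, slack=5)
Line 12: ['quickly'] (min_width=7, slack=3)
Total lines: 12

Answer: 12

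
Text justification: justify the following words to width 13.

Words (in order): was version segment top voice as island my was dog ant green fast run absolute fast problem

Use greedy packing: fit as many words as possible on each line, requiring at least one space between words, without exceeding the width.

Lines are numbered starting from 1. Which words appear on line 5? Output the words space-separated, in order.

Answer: dog ant green

Derivation:
Line 1: ['was', 'version'] (min_width=11, slack=2)
Line 2: ['segment', 'top'] (min_width=11, slack=2)
Line 3: ['voice', 'as'] (min_width=8, slack=5)
Line 4: ['island', 'my', 'was'] (min_width=13, slack=0)
Line 5: ['dog', 'ant', 'green'] (min_width=13, slack=0)
Line 6: ['fast', 'run'] (min_width=8, slack=5)
Line 7: ['absolute', 'fast'] (min_width=13, slack=0)
Line 8: ['problem'] (min_width=7, slack=6)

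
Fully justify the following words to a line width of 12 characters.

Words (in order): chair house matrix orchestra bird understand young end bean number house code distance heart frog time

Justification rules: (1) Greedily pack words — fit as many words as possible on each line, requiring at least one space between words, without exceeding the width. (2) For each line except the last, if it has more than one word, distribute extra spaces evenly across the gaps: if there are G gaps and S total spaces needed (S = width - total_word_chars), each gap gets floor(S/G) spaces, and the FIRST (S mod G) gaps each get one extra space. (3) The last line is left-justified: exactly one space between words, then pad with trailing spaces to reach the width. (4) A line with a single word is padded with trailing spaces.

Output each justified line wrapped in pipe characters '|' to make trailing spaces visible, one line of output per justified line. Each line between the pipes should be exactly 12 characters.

Line 1: ['chair', 'house'] (min_width=11, slack=1)
Line 2: ['matrix'] (min_width=6, slack=6)
Line 3: ['orchestra'] (min_width=9, slack=3)
Line 4: ['bird'] (min_width=4, slack=8)
Line 5: ['understand'] (min_width=10, slack=2)
Line 6: ['young', 'end'] (min_width=9, slack=3)
Line 7: ['bean', 'number'] (min_width=11, slack=1)
Line 8: ['house', 'code'] (min_width=10, slack=2)
Line 9: ['distance'] (min_width=8, slack=4)
Line 10: ['heart', 'frog'] (min_width=10, slack=2)
Line 11: ['time'] (min_width=4, slack=8)

Answer: |chair  house|
|matrix      |
|orchestra   |
|bird        |
|understand  |
|young    end|
|bean  number|
|house   code|
|distance    |
|heart   frog|
|time        |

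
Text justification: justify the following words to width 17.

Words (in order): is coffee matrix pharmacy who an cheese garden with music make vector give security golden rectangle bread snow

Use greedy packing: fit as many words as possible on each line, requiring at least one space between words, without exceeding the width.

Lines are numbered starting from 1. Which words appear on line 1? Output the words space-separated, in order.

Answer: is coffee matrix

Derivation:
Line 1: ['is', 'coffee', 'matrix'] (min_width=16, slack=1)
Line 2: ['pharmacy', 'who', 'an'] (min_width=15, slack=2)
Line 3: ['cheese', 'garden'] (min_width=13, slack=4)
Line 4: ['with', 'music', 'make'] (min_width=15, slack=2)
Line 5: ['vector', 'give'] (min_width=11, slack=6)
Line 6: ['security', 'golden'] (min_width=15, slack=2)
Line 7: ['rectangle', 'bread'] (min_width=15, slack=2)
Line 8: ['snow'] (min_width=4, slack=13)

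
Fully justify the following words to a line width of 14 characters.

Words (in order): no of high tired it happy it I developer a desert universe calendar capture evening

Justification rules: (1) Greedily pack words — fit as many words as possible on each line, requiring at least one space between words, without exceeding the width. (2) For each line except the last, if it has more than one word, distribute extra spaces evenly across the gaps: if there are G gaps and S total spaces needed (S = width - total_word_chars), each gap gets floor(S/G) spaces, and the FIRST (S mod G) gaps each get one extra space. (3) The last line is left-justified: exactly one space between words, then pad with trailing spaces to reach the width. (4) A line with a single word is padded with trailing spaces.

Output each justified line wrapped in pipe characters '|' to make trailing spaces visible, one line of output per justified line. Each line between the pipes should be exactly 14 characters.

Answer: |no   of   high|
|tired it happy|
|it I developer|
|a       desert|
|universe      |
|calendar      |
|capture       |
|evening       |

Derivation:
Line 1: ['no', 'of', 'high'] (min_width=10, slack=4)
Line 2: ['tired', 'it', 'happy'] (min_width=14, slack=0)
Line 3: ['it', 'I', 'developer'] (min_width=14, slack=0)
Line 4: ['a', 'desert'] (min_width=8, slack=6)
Line 5: ['universe'] (min_width=8, slack=6)
Line 6: ['calendar'] (min_width=8, slack=6)
Line 7: ['capture'] (min_width=7, slack=7)
Line 8: ['evening'] (min_width=7, slack=7)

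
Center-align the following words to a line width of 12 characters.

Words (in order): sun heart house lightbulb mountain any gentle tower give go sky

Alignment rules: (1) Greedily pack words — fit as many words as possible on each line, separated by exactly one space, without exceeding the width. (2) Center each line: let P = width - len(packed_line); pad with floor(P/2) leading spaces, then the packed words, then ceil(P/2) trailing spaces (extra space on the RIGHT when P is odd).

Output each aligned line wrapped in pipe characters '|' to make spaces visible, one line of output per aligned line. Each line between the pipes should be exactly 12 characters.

Answer: | sun heart  |
|   house    |
| lightbulb  |
|mountain any|
|gentle tower|
|give go sky |

Derivation:
Line 1: ['sun', 'heart'] (min_width=9, slack=3)
Line 2: ['house'] (min_width=5, slack=7)
Line 3: ['lightbulb'] (min_width=9, slack=3)
Line 4: ['mountain', 'any'] (min_width=12, slack=0)
Line 5: ['gentle', 'tower'] (min_width=12, slack=0)
Line 6: ['give', 'go', 'sky'] (min_width=11, slack=1)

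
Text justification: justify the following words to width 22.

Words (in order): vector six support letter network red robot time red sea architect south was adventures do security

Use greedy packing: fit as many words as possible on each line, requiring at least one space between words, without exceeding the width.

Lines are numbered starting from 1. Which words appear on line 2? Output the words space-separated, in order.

Line 1: ['vector', 'six', 'support'] (min_width=18, slack=4)
Line 2: ['letter', 'network', 'red'] (min_width=18, slack=4)
Line 3: ['robot', 'time', 'red', 'sea'] (min_width=18, slack=4)
Line 4: ['architect', 'south', 'was'] (min_width=19, slack=3)
Line 5: ['adventures', 'do', 'security'] (min_width=22, slack=0)

Answer: letter network red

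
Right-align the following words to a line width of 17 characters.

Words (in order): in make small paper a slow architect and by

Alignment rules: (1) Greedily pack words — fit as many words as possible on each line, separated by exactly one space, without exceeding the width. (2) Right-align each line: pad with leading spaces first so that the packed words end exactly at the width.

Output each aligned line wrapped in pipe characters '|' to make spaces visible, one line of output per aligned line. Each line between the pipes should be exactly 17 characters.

Line 1: ['in', 'make', 'small'] (min_width=13, slack=4)
Line 2: ['paper', 'a', 'slow'] (min_width=12, slack=5)
Line 3: ['architect', 'and', 'by'] (min_width=16, slack=1)

Answer: |    in make small|
|     paper a slow|
| architect and by|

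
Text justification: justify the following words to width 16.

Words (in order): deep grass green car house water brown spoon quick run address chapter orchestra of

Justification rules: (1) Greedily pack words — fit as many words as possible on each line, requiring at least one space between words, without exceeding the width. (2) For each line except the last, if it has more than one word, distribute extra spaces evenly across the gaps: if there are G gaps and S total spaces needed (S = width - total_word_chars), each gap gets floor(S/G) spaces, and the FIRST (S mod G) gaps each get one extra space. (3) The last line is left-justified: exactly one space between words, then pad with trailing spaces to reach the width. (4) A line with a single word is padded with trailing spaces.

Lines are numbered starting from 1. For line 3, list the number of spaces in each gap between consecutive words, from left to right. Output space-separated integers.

Line 1: ['deep', 'grass', 'green'] (min_width=16, slack=0)
Line 2: ['car', 'house', 'water'] (min_width=15, slack=1)
Line 3: ['brown', 'spoon'] (min_width=11, slack=5)
Line 4: ['quick', 'run'] (min_width=9, slack=7)
Line 5: ['address', 'chapter'] (min_width=15, slack=1)
Line 6: ['orchestra', 'of'] (min_width=12, slack=4)

Answer: 6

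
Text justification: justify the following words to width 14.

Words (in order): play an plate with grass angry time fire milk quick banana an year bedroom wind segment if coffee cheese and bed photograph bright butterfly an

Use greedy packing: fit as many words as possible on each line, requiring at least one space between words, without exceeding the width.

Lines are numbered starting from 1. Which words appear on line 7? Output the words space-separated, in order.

Line 1: ['play', 'an', 'plate'] (min_width=13, slack=1)
Line 2: ['with', 'grass'] (min_width=10, slack=4)
Line 3: ['angry', 'time'] (min_width=10, slack=4)
Line 4: ['fire', 'milk'] (min_width=9, slack=5)
Line 5: ['quick', 'banana'] (min_width=12, slack=2)
Line 6: ['an', 'year'] (min_width=7, slack=7)
Line 7: ['bedroom', 'wind'] (min_width=12, slack=2)
Line 8: ['segment', 'if'] (min_width=10, slack=4)
Line 9: ['coffee', 'cheese'] (min_width=13, slack=1)
Line 10: ['and', 'bed'] (min_width=7, slack=7)
Line 11: ['photograph'] (min_width=10, slack=4)
Line 12: ['bright'] (min_width=6, slack=8)
Line 13: ['butterfly', 'an'] (min_width=12, slack=2)

Answer: bedroom wind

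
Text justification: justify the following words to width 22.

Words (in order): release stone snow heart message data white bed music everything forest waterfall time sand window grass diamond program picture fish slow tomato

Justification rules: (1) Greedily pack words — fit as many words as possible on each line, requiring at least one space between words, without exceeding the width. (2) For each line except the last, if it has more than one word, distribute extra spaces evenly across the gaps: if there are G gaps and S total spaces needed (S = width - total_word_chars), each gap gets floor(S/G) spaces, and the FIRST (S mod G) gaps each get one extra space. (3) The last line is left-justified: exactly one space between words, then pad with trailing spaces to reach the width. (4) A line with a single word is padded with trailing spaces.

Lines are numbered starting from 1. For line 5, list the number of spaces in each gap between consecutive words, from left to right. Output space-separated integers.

Line 1: ['release', 'stone', 'snow'] (min_width=18, slack=4)
Line 2: ['heart', 'message', 'data'] (min_width=18, slack=4)
Line 3: ['white', 'bed', 'music'] (min_width=15, slack=7)
Line 4: ['everything', 'forest'] (min_width=17, slack=5)
Line 5: ['waterfall', 'time', 'sand'] (min_width=19, slack=3)
Line 6: ['window', 'grass', 'diamond'] (min_width=20, slack=2)
Line 7: ['program', 'picture', 'fish'] (min_width=20, slack=2)
Line 8: ['slow', 'tomato'] (min_width=11, slack=11)

Answer: 3 2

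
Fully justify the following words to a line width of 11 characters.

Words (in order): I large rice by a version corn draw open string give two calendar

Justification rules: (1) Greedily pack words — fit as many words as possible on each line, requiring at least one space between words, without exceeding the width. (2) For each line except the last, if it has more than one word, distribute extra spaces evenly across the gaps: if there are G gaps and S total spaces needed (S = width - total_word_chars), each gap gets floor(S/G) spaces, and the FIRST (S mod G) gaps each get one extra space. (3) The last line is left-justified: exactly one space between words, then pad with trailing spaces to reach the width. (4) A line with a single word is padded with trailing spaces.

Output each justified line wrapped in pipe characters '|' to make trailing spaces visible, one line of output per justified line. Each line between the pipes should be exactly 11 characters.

Answer: |I     large|
|rice  by  a|
|version    |
|corn   draw|
|open string|
|give    two|
|calendar   |

Derivation:
Line 1: ['I', 'large'] (min_width=7, slack=4)
Line 2: ['rice', 'by', 'a'] (min_width=9, slack=2)
Line 3: ['version'] (min_width=7, slack=4)
Line 4: ['corn', 'draw'] (min_width=9, slack=2)
Line 5: ['open', 'string'] (min_width=11, slack=0)
Line 6: ['give', 'two'] (min_width=8, slack=3)
Line 7: ['calendar'] (min_width=8, slack=3)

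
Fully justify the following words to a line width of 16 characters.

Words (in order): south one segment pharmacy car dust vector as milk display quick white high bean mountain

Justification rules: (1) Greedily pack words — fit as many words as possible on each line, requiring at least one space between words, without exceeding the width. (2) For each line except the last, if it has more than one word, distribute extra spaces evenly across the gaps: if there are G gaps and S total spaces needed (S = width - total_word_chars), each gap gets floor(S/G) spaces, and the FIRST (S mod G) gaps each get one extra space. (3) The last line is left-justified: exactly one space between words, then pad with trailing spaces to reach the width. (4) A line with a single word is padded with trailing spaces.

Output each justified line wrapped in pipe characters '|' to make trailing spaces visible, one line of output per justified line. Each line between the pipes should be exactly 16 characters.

Answer: |south        one|
|segment pharmacy|
|car  dust vector|
|as  milk display|
|quick white high|
|bean mountain   |

Derivation:
Line 1: ['south', 'one'] (min_width=9, slack=7)
Line 2: ['segment', 'pharmacy'] (min_width=16, slack=0)
Line 3: ['car', 'dust', 'vector'] (min_width=15, slack=1)
Line 4: ['as', 'milk', 'display'] (min_width=15, slack=1)
Line 5: ['quick', 'white', 'high'] (min_width=16, slack=0)
Line 6: ['bean', 'mountain'] (min_width=13, slack=3)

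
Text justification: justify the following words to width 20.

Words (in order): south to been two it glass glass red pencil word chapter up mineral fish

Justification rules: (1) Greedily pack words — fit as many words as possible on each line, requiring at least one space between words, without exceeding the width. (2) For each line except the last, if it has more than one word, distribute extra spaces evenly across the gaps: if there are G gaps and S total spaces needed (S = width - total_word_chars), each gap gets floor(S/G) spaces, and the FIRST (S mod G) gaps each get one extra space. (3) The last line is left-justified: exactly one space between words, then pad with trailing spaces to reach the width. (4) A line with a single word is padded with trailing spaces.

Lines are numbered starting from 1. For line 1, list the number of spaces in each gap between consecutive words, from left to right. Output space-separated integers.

Line 1: ['south', 'to', 'been', 'two', 'it'] (min_width=20, slack=0)
Line 2: ['glass', 'glass', 'red'] (min_width=15, slack=5)
Line 3: ['pencil', 'word', 'chapter'] (min_width=19, slack=1)
Line 4: ['up', 'mineral', 'fish'] (min_width=15, slack=5)

Answer: 1 1 1 1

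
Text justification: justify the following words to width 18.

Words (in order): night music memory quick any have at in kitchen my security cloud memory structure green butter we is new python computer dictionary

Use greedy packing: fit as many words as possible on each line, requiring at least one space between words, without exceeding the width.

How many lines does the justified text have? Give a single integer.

Answer: 9

Derivation:
Line 1: ['night', 'music', 'memory'] (min_width=18, slack=0)
Line 2: ['quick', 'any', 'have', 'at'] (min_width=17, slack=1)
Line 3: ['in', 'kitchen', 'my'] (min_width=13, slack=5)
Line 4: ['security', 'cloud'] (min_width=14, slack=4)
Line 5: ['memory', 'structure'] (min_width=16, slack=2)
Line 6: ['green', 'butter', 'we', 'is'] (min_width=18, slack=0)
Line 7: ['new', 'python'] (min_width=10, slack=8)
Line 8: ['computer'] (min_width=8, slack=10)
Line 9: ['dictionary'] (min_width=10, slack=8)
Total lines: 9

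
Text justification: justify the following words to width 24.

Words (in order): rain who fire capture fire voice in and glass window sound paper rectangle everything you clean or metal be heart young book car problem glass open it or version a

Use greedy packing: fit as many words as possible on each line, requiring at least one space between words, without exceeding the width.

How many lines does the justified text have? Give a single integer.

Answer: 8

Derivation:
Line 1: ['rain', 'who', 'fire', 'capture'] (min_width=21, slack=3)
Line 2: ['fire', 'voice', 'in', 'and', 'glass'] (min_width=23, slack=1)
Line 3: ['window', 'sound', 'paper'] (min_width=18, slack=6)
Line 4: ['rectangle', 'everything', 'you'] (min_width=24, slack=0)
Line 5: ['clean', 'or', 'metal', 'be', 'heart'] (min_width=23, slack=1)
Line 6: ['young', 'book', 'car', 'problem'] (min_width=22, slack=2)
Line 7: ['glass', 'open', 'it', 'or', 'version'] (min_width=24, slack=0)
Line 8: ['a'] (min_width=1, slack=23)
Total lines: 8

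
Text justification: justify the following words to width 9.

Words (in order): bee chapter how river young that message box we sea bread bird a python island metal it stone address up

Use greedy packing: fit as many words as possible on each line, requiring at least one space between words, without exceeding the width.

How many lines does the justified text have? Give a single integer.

Answer: 15

Derivation:
Line 1: ['bee'] (min_width=3, slack=6)
Line 2: ['chapter'] (min_width=7, slack=2)
Line 3: ['how', 'river'] (min_width=9, slack=0)
Line 4: ['young'] (min_width=5, slack=4)
Line 5: ['that'] (min_width=4, slack=5)
Line 6: ['message'] (min_width=7, slack=2)
Line 7: ['box', 'we'] (min_width=6, slack=3)
Line 8: ['sea', 'bread'] (min_width=9, slack=0)
Line 9: ['bird', 'a'] (min_width=6, slack=3)
Line 10: ['python'] (min_width=6, slack=3)
Line 11: ['island'] (min_width=6, slack=3)
Line 12: ['metal', 'it'] (min_width=8, slack=1)
Line 13: ['stone'] (min_width=5, slack=4)
Line 14: ['address'] (min_width=7, slack=2)
Line 15: ['up'] (min_width=2, slack=7)
Total lines: 15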